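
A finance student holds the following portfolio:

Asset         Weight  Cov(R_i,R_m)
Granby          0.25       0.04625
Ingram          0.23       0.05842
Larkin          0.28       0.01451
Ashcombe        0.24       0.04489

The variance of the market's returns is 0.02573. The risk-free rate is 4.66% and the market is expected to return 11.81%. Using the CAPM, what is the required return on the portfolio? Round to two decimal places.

β_Granby = 0.04625 / 0.02573 = 1.7975
β_Ingram = 0.05842 / 0.02573 = 2.2705
β_Larkin = 0.01451 / 0.02573 = 0.5639
β_Ashcombe = 0.04489 / 0.02573 = 1.7447
β_P = Σ w_i β_i = 0.25×1.7975 + 0.23×2.2705 + 0.28×0.5639 + 0.24×1.7447 = 1.5482
MRP = 11.81% − 4.66% = 7.15%
E(R_P) = R_f + β_P × MRP = 4.66% + 1.5482 × 7.15% = 15.73%

15.73%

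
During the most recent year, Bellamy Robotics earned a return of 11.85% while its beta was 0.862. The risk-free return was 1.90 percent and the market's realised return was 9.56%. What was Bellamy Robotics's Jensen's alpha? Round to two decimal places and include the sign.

Market excess return = 9.56% − 1.90% = 7.66%
CAPM benchmark = R_f + β(R_m − R_f) = 1.90% + 0.862 × 7.66% = 8.50292%
α = actual − benchmark = 11.85% − 8.50292% = +3.35%

+3.35%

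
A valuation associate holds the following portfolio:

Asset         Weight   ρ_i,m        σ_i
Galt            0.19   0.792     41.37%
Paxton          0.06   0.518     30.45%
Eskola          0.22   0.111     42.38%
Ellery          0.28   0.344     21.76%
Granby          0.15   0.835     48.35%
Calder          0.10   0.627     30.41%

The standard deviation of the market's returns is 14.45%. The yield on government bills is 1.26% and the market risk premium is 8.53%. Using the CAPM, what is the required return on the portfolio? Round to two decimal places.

β_Galt = 0.792 × 41.37% / 14.45% = 2.2675
β_Paxton = 0.518 × 30.45% / 14.45% = 1.0916
β_Eskola = 0.111 × 42.38% / 14.45% = 0.3255
β_Ellery = 0.344 × 21.76% / 14.45% = 0.5180
β_Granby = 0.835 × 48.35% / 14.45% = 2.7939
β_Calder = 0.627 × 30.41% / 14.45% = 1.3195
β_P = Σ w_i β_i = 0.19×2.2675 + 0.06×1.0916 + 0.22×0.3255 + 0.28×0.5180 + 0.15×2.7939 + 0.10×1.3195 = 1.2640
E(R_P) = R_f + β_P × MRP = 1.26% + 1.2640 × 8.53% = 12.04%

12.04%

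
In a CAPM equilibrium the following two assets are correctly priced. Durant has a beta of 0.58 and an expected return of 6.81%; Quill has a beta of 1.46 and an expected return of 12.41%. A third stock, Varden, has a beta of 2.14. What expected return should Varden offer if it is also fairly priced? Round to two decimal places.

16.74%

MRP (SML slope) = (12.41% − 6.81%) / (1.46 − 0.58) = 5.60% / 0.88 = 6.3636%
R_f (intercept) = 6.81% − 0.58 × 6.3636% = 3.1191%
E(R_Varden) = R_f + β × MRP = 3.1191% + 2.14 × 6.3636% = 16.74%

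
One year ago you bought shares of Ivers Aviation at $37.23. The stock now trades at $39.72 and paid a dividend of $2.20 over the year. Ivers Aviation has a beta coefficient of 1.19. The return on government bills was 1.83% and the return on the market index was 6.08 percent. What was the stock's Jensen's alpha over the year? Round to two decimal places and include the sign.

Realised HPR = (P1 + D1 − P0) / P0 = (39.72 + 2.20 − 37.23) / 37.23 = 4.69 / 37.23 = 12.5974%
MRP = 6.08% − 1.83% = 4.25%
CAPM required = R_f + β·MRP = 1.83% + 1.19 × 4.25% = 6.8875%
α = realised − required = 12.5974% − 6.8875% = +5.71%

+5.71%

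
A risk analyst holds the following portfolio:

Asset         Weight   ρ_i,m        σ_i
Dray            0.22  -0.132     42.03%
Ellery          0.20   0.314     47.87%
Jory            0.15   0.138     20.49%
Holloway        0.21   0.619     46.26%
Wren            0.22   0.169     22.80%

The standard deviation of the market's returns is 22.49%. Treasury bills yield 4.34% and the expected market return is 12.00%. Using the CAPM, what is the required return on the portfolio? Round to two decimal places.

β_Dray = -0.132 × 42.03% / 22.49% = -0.2467
β_Ellery = 0.314 × 47.87% / 22.49% = 0.6683
β_Jory = 0.138 × 20.49% / 22.49% = 0.1257
β_Holloway = 0.619 × 46.26% / 22.49% = 1.2732
β_Wren = 0.169 × 22.80% / 22.49% = 0.1713
β_P = Σ w_i β_i = 0.22×-0.2467 + 0.20×0.6683 + 0.15×0.1257 + 0.21×1.2732 + 0.22×0.1713 = 0.4033
MRP = 12.00% − 4.34% = 7.66%
E(R_P) = R_f + β_P × MRP = 4.34% + 0.4033 × 7.66% = 7.43%

7.43%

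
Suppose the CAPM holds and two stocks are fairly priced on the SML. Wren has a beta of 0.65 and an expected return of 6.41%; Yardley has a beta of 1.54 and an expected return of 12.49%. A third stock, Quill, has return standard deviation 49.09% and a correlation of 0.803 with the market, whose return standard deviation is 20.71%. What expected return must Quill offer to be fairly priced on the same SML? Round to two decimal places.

14.97%

MRP = (12.49% − 6.41%) / (1.54 − 0.65) = 6.8315%
R_f = 6.41% − 0.65 × 6.8315% = 1.9695%
β_Quill = ρ·σ_i/σ_m = 0.803 × 49.09 / 20.71 = 1.9034
E(R_Quill) = R_f + β × MRP = 1.9695% + 1.9034 × 6.8315% = 14.97%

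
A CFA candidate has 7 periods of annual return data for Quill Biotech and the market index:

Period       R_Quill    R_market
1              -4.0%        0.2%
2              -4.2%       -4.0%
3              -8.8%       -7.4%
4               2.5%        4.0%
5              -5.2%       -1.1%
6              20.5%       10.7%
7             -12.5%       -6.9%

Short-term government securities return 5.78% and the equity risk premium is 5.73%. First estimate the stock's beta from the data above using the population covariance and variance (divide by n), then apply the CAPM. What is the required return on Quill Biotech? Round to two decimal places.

Mean R_i = (-4.0 − 4.2 − 8.8 + 2.5 − 5.2 + 20.5 − 12.5) / 7 = -1.6714%
Mean R_m = (0.2 − 4.0 − 7.4 + 4.0 − 1.1 + 10.7 − 6.9) / 7 = -0.6429%
Σ(R_i − R̄_i)(R_m − R̄_m) = 394.9186  ⇒  Cov = 394.9186 / 7 = 56.4169
Σ(R_m − R̄_m)² = 247.2171  ⇒  Var(R_m) = 247.2171 / 7 = 35.3167
β = Cov / Var(R_m) = 56.4169 / 35.3167 = 1.5975
E(R) = R_f + β × MRP = 5.78% + 1.5975 × 5.73% = 14.93%

14.93%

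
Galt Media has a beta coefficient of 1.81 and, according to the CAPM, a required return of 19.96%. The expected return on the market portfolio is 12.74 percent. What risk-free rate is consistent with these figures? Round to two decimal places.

E(R) = R_f + β(E(R_m) − R_f) = R_f(1 − β) + β·E(R_m)
19.96% = R_f × (1 − 1.81) + 1.81 × 12.74%
19.96% = R_f × -0.81 + 23.0594%
R_f = (19.96% − 23.0594%) / -0.81 = 3.83%

3.83%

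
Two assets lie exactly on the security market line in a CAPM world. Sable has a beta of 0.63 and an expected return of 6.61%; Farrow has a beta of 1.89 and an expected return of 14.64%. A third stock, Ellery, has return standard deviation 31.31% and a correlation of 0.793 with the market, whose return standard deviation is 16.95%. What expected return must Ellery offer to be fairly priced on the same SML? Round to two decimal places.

MRP = (14.64% − 6.61%) / (1.89 − 0.63) = 6.3730%
R_f = 6.61% − 0.63 × 6.3730% = 2.5950%
β_Ellery = ρ·σ_i/σ_m = 0.793 × 31.31 / 16.95 = 1.4648
E(R_Ellery) = R_f + β × MRP = 2.5950% + 1.4648 × 6.3730% = 11.93%

11.93%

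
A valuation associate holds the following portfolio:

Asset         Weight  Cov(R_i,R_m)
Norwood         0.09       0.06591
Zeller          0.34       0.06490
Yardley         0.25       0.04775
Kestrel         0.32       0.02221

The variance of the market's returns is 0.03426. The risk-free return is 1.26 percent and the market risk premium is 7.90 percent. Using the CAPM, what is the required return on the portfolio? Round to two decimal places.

β_Norwood = 0.06591 / 0.03426 = 1.9238
β_Zeller = 0.06490 / 0.03426 = 1.8943
β_Yardley = 0.04775 / 0.03426 = 1.3938
β_Kestrel = 0.02221 / 0.03426 = 0.6483
β_P = Σ w_i β_i = 0.09×1.9238 + 0.34×1.8943 + 0.25×1.3938 + 0.32×0.6483 = 1.3731
E(R_P) = R_f + β_P × MRP = 1.26% + 1.3731 × 7.90% = 12.11%

12.11%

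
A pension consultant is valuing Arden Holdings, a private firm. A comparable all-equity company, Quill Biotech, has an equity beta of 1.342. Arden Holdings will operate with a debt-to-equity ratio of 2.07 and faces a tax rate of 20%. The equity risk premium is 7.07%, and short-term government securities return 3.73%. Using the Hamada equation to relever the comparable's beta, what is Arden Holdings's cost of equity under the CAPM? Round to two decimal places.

β_L = β_U × [1 + (1 − t)(D/E)] = 1.342 × [1 + (1 − 0.20) × 2.07]
    = 1.342 × [1 + 0.80 × 2.07] = 1.342 × 2.6560 = 3.5644
E(R) = R_f + β_L × MRP = 3.73% + 3.5644 × 7.07% = 28.93%

28.93%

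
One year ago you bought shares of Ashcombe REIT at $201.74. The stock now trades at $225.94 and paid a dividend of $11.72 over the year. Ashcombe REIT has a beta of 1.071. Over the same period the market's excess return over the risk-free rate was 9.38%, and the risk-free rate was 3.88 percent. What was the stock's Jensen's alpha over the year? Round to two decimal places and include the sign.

+3.88%

Realised HPR = (P1 + D1 − P0) / P0 = (225.94 + 11.72 − 201.74) / 201.74 = 35.92 / 201.74 = 17.8051%
CAPM required = R_f + β·MRP = 3.88% + 1.071 × 9.38% = 13.92598%
α = realised − required = 17.8051% − 13.92598% = +3.88%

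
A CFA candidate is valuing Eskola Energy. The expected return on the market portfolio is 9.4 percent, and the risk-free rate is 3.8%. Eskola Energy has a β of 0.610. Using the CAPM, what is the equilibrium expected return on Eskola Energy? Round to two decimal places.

7.22%

Market risk premium = E(R_m) − R_f = 9.4% − 3.8% = 5.60%
E(R) = R_f + β × MRP = 3.8% + 0.610 × 5.6% = 7.22%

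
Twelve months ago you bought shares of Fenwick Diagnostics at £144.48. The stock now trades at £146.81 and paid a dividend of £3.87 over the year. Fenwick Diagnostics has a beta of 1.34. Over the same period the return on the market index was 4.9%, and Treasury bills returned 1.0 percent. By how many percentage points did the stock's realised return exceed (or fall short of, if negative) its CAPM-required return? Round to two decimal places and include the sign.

-1.93%

Realised HPR = (P1 + D1 − P0) / P0 = (146.81 + 3.87 − 144.48) / 144.48 = 6.20 / 144.48 = 4.2913%
MRP = 4.9% − 1.0% = 3.90%
CAPM required = R_f + β·MRP = 1.0% + 1.34 × 3.9% = 6.2260%
α = realised − required = 4.2913% − 6.2260% = -1.93%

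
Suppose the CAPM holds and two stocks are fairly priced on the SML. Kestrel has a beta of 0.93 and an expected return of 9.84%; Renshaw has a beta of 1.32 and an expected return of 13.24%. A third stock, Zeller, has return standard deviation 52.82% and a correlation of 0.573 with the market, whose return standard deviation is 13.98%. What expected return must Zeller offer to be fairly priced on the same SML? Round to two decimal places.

MRP = (13.24% − 9.84%) / (1.32 − 0.93) = 8.7179%
R_f = 9.84% − 0.93 × 8.7179% = 1.7324%
β_Zeller = ρ·σ_i/σ_m = 0.573 × 52.82 / 13.98 = 2.1649
E(R_Zeller) = R_f + β × MRP = 1.7324% + 2.1649 × 8.7179% = 20.61%

20.61%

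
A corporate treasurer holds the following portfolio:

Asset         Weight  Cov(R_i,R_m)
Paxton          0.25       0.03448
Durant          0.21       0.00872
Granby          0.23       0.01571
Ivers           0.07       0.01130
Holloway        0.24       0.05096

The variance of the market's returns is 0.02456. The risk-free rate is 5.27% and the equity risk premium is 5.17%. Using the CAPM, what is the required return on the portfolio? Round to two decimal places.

β_Paxton = 0.03448 / 0.02456 = 1.4039
β_Durant = 0.00872 / 0.02456 = 0.3550
β_Granby = 0.01571 / 0.02456 = 0.6397
β_Ivers = 0.01130 / 0.02456 = 0.4601
β_Holloway = 0.05096 / 0.02456 = 2.0749
β_P = Σ w_i β_i = 0.25×1.4039 + 0.21×0.3550 + 0.23×0.6397 + 0.07×0.4601 + 0.24×2.0749 = 1.1028
E(R_P) = R_f + β_P × MRP = 5.27% + 1.1028 × 5.17% = 10.97%

10.97%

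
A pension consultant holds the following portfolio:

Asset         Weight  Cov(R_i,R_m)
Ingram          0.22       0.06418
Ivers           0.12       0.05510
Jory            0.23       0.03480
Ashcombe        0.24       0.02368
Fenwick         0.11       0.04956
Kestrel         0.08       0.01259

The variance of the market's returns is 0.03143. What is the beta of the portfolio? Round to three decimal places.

1.301

β_Ingram = 0.06418 / 0.03143 = 2.0420
β_Ivers = 0.05510 / 0.03143 = 1.7531
β_Jory = 0.03480 / 0.03143 = 1.1072
β_Ashcombe = 0.02368 / 0.03143 = 0.7534
β_Fenwick = 0.04956 / 0.03143 = 1.5768
β_Kestrel = 0.01259 / 0.03143 = 0.4006
β_P = Σ w_i β_i = 0.22×2.0420 + 0.12×1.7531 + 0.23×1.1072 + 0.24×0.7534 + 0.11×1.5768 + 0.08×0.4006 = 1.3006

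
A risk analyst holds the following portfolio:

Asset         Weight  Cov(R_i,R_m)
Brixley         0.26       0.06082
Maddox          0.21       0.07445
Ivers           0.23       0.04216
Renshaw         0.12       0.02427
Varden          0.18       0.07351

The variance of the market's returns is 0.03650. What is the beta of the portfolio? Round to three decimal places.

β_Brixley = 0.06082 / 0.03650 = 1.6663
β_Maddox = 0.07445 / 0.03650 = 2.0397
β_Ivers = 0.04216 / 0.03650 = 1.1551
β_Renshaw = 0.02427 / 0.03650 = 0.6649
β_Varden = 0.07351 / 0.03650 = 2.0140
β_P = Σ w_i β_i = 0.26×1.6663 + 0.21×2.0397 + 0.23×1.1551 + 0.12×0.6649 + 0.18×2.0140 = 1.5696

1.570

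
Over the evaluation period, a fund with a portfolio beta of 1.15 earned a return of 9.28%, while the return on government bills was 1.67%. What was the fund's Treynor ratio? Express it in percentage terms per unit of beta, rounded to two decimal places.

Treynor = (R_P − R_f) / β_P = (9.28% − 1.67%) / 1.1500 = 7.61% / 1.1500 = 6.62%

6.62%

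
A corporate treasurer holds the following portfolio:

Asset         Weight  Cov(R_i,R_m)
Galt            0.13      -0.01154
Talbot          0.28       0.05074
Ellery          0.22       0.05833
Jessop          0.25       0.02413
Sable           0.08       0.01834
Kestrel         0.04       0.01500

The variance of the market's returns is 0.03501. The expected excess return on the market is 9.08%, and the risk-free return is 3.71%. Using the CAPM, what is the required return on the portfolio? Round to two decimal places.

12.43%

β_Galt = -0.01154 / 0.03501 = -0.3296
β_Talbot = 0.05074 / 0.03501 = 1.4493
β_Ellery = 0.05833 / 0.03501 = 1.6661
β_Jessop = 0.02413 / 0.03501 = 0.6892
β_Sable = 0.01834 / 0.03501 = 0.5239
β_Kestrel = 0.01500 / 0.03501 = 0.4284
β_P = Σ w_i β_i = 0.13×-0.3296 + 0.28×1.4493 + 0.22×1.6661 + 0.25×0.6892 + 0.08×0.5239 + 0.04×0.4284 = 0.9608
E(R_P) = R_f + β_P × MRP = 3.71% + 0.9608 × 9.08% = 12.43%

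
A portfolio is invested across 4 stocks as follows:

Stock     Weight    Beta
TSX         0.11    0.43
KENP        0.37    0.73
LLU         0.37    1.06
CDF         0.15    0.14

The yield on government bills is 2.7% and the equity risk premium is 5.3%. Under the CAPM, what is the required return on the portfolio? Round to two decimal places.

6.57%

β_P = Σ w_i β_i = 0.11×0.43 + 0.37×0.73 + 0.37×1.06 + 0.15×0.14 = 0.7306
E(R_P) = R_f + β_P × MRP = 2.7% + 0.7306 × 5.3% = 6.57%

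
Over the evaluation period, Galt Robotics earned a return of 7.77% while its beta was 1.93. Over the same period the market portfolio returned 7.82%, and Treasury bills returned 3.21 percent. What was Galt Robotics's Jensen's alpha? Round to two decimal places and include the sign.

-4.34%

Market excess return = 7.82% − 3.21% = 4.61%
CAPM benchmark = R_f + β(R_m − R_f) = 3.21% + 1.93 × 4.61% = 12.1073%
α = actual − benchmark = 7.77% − 12.1073% = -4.34%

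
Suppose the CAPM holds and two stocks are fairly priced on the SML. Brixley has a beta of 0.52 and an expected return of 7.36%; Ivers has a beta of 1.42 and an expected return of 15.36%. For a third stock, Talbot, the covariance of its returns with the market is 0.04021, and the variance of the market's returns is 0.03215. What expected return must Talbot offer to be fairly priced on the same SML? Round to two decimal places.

13.86%

MRP = (15.36% − 7.36%) / (1.42 − 0.52) = 8.8889%
R_f = 7.36% − 0.52 × 8.8889% = 2.7378%
β_Talbot = Cov / Var(R_m) = 0.04021 / 0.03215 = 1.2507
E(R_Talbot) = R_f + β × MRP = 2.7378% + 1.2507 × 8.8889% = 13.86%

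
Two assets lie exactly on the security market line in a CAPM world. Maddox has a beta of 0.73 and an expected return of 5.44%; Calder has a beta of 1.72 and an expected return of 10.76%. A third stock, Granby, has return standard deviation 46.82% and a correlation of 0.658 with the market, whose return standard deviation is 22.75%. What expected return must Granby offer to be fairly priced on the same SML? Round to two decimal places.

8.79%

MRP = (10.76% − 5.44%) / (1.72 − 0.73) = 5.3737%
R_f = 5.44% − 0.73 × 5.3737% = 1.5172%
β_Granby = ρ·σ_i/σ_m = 0.658 × 46.82 / 22.75 = 1.3542
E(R_Granby) = R_f + β × MRP = 1.5172% + 1.3542 × 5.3737% = 8.79%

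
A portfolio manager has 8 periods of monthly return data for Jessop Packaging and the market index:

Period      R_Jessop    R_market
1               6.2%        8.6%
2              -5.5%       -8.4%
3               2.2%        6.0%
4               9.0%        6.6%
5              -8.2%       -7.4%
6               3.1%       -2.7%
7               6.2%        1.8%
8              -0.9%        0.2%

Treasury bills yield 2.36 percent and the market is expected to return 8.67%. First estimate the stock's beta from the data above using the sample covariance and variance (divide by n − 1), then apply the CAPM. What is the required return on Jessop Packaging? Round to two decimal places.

7.39%

Mean R_i = (6.2 − 5.5 + 2.2 + 9.0 − 8.2 + 3.1 + 6.2 − 0.9) / 8 = 1.5125%
Mean R_m = (8.6 − 8.4 + 6.0 + 6.6 − 7.4 − 2.7 + 1.8 + 0.2) / 8 = 0.5875%
Σ(R_i − R̄_i)(R_m − R̄_m) = 228.3013  ⇒  Cov = 228.3013 / 7 = 32.6145
Σ(R_m − R̄_m)² = 286.6488  ⇒  Var(R_m) = 286.6488 / 7 = 40.9498
β = Cov / Var(R_m) = 32.6145 / 40.9498 = 0.7965
MRP = 8.67% − 2.36% = 6.31%
E(R) = R_f + β × MRP = 2.36% + 0.7965 × 6.31% = 7.39%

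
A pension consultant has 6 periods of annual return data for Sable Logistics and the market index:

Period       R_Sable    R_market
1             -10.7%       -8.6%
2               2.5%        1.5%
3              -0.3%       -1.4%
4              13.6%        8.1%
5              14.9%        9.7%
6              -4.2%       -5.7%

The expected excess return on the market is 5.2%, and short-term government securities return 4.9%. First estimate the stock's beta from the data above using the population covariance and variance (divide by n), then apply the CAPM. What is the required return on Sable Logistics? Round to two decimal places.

Mean R_i = (-10.7 + 2.5 − 0.3 + 13.6 + 14.9 − 4.2) / 6 = 2.6333%
Mean R_m = (-8.6 + 1.5 − 1.4 + 8.1 + 9.7 − 5.7) / 6 = 0.6000%
Σ(R_i − R̄_i)(R_m − R̄_m) = 365.3400  ⇒  Cov = 365.3400 / 6 = 60.8900
Σ(R_m − R̄_m)² = 268.2000  ⇒  Var(R_m) = 268.2000 / 6 = 44.7000
β = Cov / Var(R_m) = 60.8900 / 44.7000 = 1.3622
E(R) = R_f + β × MRP = 4.9% + 1.3622 × 5.2% = 11.98%

11.98%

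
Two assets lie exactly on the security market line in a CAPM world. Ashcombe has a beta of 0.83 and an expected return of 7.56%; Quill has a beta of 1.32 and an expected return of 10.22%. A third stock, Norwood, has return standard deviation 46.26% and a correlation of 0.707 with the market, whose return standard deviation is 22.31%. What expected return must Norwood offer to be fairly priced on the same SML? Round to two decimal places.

MRP = (10.22% − 7.56%) / (1.32 − 0.83) = 5.4286%
R_f = 7.56% − 0.83 × 5.4286% = 3.0543%
β_Norwood = ρ·σ_i/σ_m = 0.707 × 46.26 / 22.31 = 1.4660
E(R_Norwood) = R_f + β × MRP = 3.0543% + 1.4660 × 5.4286% = 11.01%

11.01%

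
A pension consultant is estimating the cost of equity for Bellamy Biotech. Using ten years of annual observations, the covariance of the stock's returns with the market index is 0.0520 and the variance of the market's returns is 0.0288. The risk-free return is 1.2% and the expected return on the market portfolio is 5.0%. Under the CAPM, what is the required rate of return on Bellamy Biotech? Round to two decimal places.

8.06%

β = Cov(R_i, R_m) / Var(R_m) = 0.0520 / 0.0288 = 1.8056
MRP = 5.0% − 1.2% = 3.80%
E(R) = R_f + β × MRP = 1.2% + 1.8056 × 3.8% = 8.06%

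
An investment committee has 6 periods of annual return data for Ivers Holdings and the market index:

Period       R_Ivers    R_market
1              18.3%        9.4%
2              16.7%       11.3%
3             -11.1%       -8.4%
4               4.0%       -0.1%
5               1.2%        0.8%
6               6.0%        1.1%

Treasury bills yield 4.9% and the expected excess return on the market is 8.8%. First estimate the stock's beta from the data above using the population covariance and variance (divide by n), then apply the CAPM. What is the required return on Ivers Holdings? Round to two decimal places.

Mean R_i = (18.3 + 16.7 − 11.1 + 4.0 + 1.2 + 6.0) / 6 = 5.8500%
Mean R_m = (9.4 + 11.3 − 8.4 − 0.1 + 0.8 + 1.1) / 6 = 2.3500%
Σ(R_i − R̄_i)(R_m − R̄_m) = 378.6450  ⇒  Cov = 378.6450 / 6 = 63.1075
Σ(R_m − R̄_m)² = 255.3350  ⇒  Var(R_m) = 255.3350 / 6 = 42.5558
β = Cov / Var(R_m) = 63.1075 / 42.5558 = 1.4829
E(R) = R_f + β × MRP = 4.9% + 1.4829 × 8.8% = 17.95%

17.95%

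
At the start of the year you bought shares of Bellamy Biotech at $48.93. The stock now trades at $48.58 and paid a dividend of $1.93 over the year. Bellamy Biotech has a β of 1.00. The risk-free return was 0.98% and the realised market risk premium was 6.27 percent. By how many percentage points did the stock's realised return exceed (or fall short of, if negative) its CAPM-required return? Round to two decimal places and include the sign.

-4.02%

Realised HPR = (P1 + D1 − P0) / P0 = (48.58 + 1.93 − 48.93) / 48.93 = 1.58 / 48.93 = 3.2291%
CAPM required = R_f + β·MRP = 0.98% + 1.00 × 6.27% = 7.2500%
α = realised − required = 3.2291% − 7.2500% = -4.02%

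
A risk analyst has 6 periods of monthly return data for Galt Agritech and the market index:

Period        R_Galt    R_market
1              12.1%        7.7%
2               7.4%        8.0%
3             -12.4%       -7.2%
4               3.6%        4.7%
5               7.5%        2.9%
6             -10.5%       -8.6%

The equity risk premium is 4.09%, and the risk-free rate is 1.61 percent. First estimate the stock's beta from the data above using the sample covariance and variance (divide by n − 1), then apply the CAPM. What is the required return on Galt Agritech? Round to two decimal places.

7.07%

Mean R_i = (12.1 + 7.4 − 12.4 + 3.6 + 7.5 − 10.5) / 6 = 1.2833%
Mean R_m = (7.7 + 8.0 − 7.2 + 4.7 + 2.9 − 8.6) / 6 = 1.2500%
Σ(R_i − R̄_i)(R_m − R̄_m) = 360.9950  ⇒  Cov = 360.9950 / 5 = 72.1990
Σ(R_m − R̄_m)² = 270.2150  ⇒  Var(R_m) = 270.2150 / 5 = 54.0430
β = Cov / Var(R_m) = 72.1990 / 54.0430 = 1.3360
E(R) = R_f + β × MRP = 1.61% + 1.3360 × 4.09% = 7.07%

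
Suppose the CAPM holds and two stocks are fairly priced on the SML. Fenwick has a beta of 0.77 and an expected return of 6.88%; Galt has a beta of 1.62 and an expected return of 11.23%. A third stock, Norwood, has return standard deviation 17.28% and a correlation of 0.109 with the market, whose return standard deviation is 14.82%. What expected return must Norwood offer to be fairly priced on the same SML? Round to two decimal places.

3.59%

MRP = (11.23% − 6.88%) / (1.62 − 0.77) = 5.1176%
R_f = 6.88% − 0.77 × 5.1176% = 2.9394%
β_Norwood = ρ·σ_i/σ_m = 0.109 × 17.28 / 14.82 = 0.1271
E(R_Norwood) = R_f + β × MRP = 2.9394% + 0.1271 × 5.1176% = 3.59%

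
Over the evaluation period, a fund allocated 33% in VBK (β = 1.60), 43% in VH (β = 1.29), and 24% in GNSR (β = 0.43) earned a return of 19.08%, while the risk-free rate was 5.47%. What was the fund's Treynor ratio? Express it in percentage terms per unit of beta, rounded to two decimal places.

β_P = 0.33×1.60 + 0.43×1.29 + 0.24×0.43 = 1.1859
Treynor = (R_P − R_f) / β_P = (19.08% − 5.47%) / 1.1859 = 13.61% / 1.1859 = 11.48%

11.48%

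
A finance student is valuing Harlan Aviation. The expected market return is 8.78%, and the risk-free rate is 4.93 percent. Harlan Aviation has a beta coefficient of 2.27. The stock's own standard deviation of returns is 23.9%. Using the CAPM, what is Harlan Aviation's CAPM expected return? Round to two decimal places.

13.67%

Market risk premium = E(R_m) − R_f = 8.78% − 4.93% = 3.85%
E(R) = R_f + β × MRP = 4.93% + 2.27 × 3.85% = 13.67%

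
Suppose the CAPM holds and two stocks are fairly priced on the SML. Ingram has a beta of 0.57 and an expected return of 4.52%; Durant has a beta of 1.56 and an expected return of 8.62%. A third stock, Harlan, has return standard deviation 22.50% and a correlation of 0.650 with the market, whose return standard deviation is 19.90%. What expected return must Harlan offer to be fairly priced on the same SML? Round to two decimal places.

MRP = (8.62% − 4.52%) / (1.56 − 0.57) = 4.1414%
R_f = 4.52% − 0.57 × 4.1414% = 2.1594%
β_Harlan = ρ·σ_i/σ_m = 0.650 × 22.50 / 19.90 = 0.7349
E(R_Harlan) = R_f + β × MRP = 2.1594% + 0.7349 × 4.1414% = 5.20%

5.20%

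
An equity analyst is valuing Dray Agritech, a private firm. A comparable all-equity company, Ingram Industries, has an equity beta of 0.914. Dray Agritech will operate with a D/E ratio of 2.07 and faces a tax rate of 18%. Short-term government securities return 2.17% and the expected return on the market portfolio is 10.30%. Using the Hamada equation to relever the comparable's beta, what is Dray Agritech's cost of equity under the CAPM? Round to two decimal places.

22.21%

β_L = β_U × [1 + (1 − t)(D/E)] = 0.914 × [1 + (1 − 0.18) × 2.07]
    = 0.914 × [1 + 0.82 × 2.07] = 0.914 × 2.6974 = 2.4654
MRP = 10.30% − 2.17% = 8.13%
E(R) = R_f + β_L × MRP = 2.17% + 2.4654 × 8.13% = 22.21%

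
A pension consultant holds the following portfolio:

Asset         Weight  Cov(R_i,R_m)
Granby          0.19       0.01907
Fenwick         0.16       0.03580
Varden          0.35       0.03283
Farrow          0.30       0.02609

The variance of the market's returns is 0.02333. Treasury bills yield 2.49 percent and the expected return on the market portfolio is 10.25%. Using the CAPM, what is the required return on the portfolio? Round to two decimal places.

12.03%

β_Granby = 0.01907 / 0.02333 = 0.8174
β_Fenwick = 0.03580 / 0.02333 = 1.5345
β_Varden = 0.03283 / 0.02333 = 1.4072
β_Farrow = 0.02609 / 0.02333 = 1.1183
β_P = Σ w_i β_i = 0.19×0.8174 + 0.16×1.5345 + 0.35×1.4072 + 0.30×1.1183 = 1.2288
MRP = 10.25% − 2.49% = 7.76%
E(R_P) = R_f + β_P × MRP = 2.49% + 1.2288 × 7.76% = 12.03%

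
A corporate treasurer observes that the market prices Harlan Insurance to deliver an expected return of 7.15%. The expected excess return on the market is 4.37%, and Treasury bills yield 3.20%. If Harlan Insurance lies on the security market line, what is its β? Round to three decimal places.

β = (E(R) − R_f) / MRP = (7.15% − 3.20%) / 4.37% = 3.95% / 4.37% = 0.904

0.904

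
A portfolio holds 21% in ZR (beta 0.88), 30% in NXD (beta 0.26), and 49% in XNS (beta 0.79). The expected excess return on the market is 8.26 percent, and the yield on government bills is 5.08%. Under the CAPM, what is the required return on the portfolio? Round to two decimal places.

β_P = Σ w_i β_i = 0.21×0.88 + 0.30×0.26 + 0.49×0.79 = 0.6499
E(R_P) = R_f + β_P × MRP = 5.08% + 0.6499 × 8.26% = 10.45%

10.45%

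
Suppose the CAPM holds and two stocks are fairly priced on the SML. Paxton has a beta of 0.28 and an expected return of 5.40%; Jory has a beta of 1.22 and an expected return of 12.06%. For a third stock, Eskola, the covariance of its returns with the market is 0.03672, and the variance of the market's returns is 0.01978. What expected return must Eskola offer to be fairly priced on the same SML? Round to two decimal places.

MRP = (12.06% − 5.40%) / (1.22 − 0.28) = 7.0851%
R_f = 5.40% − 0.28 × 7.0851% = 3.4162%
β_Eskola = Cov / Var(R_m) = 0.03672 / 0.01978 = 1.8564
E(R_Eskola) = R_f + β × MRP = 3.4162% + 1.8564 × 7.0851% = 16.57%

16.57%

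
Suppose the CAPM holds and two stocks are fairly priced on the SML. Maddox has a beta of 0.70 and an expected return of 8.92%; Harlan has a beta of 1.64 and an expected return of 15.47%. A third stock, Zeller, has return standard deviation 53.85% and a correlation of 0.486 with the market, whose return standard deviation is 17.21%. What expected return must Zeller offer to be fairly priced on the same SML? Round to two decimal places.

MRP = (15.47% − 8.92%) / (1.64 − 0.70) = 6.9681%
R_f = 8.92% − 0.70 × 6.9681% = 4.0423%
β_Zeller = ρ·σ_i/σ_m = 0.486 × 53.85 / 17.21 = 1.5207
E(R_Zeller) = R_f + β × MRP = 4.0423% + 1.5207 × 6.9681% = 14.64%

14.64%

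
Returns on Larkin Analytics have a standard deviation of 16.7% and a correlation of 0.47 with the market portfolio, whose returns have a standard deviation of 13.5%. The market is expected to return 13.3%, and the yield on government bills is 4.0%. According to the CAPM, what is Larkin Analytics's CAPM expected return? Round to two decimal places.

9.41%

β = ρ × σ_i / σ_m = 0.47 × 16.7% / 13.5% = 0.5814
MRP = 13.3% − 4.0% = 9.30%
E(R) = 4.0% + 0.5814 × 9.3% = 9.41%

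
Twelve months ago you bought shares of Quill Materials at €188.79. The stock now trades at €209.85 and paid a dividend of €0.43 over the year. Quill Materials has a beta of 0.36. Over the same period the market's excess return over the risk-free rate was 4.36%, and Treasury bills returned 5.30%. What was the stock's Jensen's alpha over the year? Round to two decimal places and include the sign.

Realised HPR = (P1 + D1 − P0) / P0 = (209.85 + 0.43 − 188.79) / 188.79 = 21.49 / 188.79 = 11.3830%
CAPM required = R_f + β·MRP = 5.30% + 0.36 × 4.36% = 6.8696%
α = realised − required = 11.3830% − 6.8696% = +4.51%

+4.51%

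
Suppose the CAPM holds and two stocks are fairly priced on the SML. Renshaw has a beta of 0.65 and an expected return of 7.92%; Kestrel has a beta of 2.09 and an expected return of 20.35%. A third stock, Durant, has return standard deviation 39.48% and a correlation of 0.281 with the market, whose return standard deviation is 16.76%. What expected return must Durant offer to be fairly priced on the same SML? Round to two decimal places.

MRP = (20.35% − 7.92%) / (2.09 − 0.65) = 8.6319%
R_f = 7.92% − 0.65 × 8.6319% = 2.3093%
β_Durant = ρ·σ_i/σ_m = 0.281 × 39.48 / 16.76 = 0.6619
E(R_Durant) = R_f + β × MRP = 2.3093% + 0.6619 × 8.6319% = 8.02%

8.02%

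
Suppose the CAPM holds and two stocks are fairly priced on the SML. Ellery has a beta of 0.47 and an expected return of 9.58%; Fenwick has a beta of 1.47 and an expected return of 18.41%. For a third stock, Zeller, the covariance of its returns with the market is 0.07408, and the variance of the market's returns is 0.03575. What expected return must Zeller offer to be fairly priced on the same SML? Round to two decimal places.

23.73%

MRP = (18.41% − 9.58%) / (1.47 − 0.47) = 8.8300%
R_f = 9.58% − 0.47 × 8.8300% = 5.4299%
β_Zeller = Cov / Var(R_m) = 0.07408 / 0.03575 = 2.0722
E(R_Zeller) = R_f + β × MRP = 5.4299% + 2.0722 × 8.8300% = 23.73%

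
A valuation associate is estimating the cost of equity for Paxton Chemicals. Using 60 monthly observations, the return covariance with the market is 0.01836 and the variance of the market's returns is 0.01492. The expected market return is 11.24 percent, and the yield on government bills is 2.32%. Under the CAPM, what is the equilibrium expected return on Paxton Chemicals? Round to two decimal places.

β = Cov(R_i, R_m) / Var(R_m) = 0.01836 / 0.01492 = 1.2306
MRP = 11.24% − 2.32% = 8.92%
E(R) = R_f + β × MRP = 2.32% + 1.2306 × 8.92% = 13.30%

13.30%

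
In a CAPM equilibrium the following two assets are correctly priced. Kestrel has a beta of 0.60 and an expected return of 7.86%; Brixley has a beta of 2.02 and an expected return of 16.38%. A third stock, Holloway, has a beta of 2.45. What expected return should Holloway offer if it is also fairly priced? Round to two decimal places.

MRP (SML slope) = (16.38% − 7.86%) / (2.02 − 0.60) = 8.52% / 1.42 = 6.0000%
R_f (intercept) = 7.86% − 0.60 × 6.0000% = 4.2600%
E(R_Holloway) = R_f + β × MRP = 4.2600% + 2.45 × 6.0000% = 18.96%

18.96%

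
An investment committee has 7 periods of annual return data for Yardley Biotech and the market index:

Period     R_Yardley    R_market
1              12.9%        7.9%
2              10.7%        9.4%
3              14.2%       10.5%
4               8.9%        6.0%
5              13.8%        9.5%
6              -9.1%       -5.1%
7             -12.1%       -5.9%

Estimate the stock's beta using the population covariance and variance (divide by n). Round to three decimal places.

1.580

Mean R_i = (12.9 + 10.7 + 14.2 + 8.9 + 13.8 − 9.1 − 12.1) / 7 = 5.6143%
Mean R_m = (7.9 + 9.4 + 10.5 + 6.0 + 9.5 − 5.1 − 5.9) / 7 = 4.6143%
Σ(R_i − R̄_i)(R_m − R̄_m) = 472.5486  ⇒  Cov = 472.5486 / 7 = 67.5069
Σ(R_m − R̄_m)² = 299.0486  ⇒  Var(R_m) = 299.0486 / 7 = 42.7212
β = Cov / Var(R_m) = 67.5069 / 42.7212 = 1.5802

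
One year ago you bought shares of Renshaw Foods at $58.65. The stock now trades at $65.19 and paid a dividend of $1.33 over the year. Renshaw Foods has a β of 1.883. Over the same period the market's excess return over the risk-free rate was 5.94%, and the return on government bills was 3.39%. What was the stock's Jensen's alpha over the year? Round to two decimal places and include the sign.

-1.16%

Realised HPR = (P1 + D1 − P0) / P0 = (65.19 + 1.33 − 58.65) / 58.65 = 7.87 / 58.65 = 13.4186%
CAPM required = R_f + β·MRP = 3.39% + 1.883 × 5.94% = 14.57502%
α = realised − required = 13.4186% − 14.57502% = -1.16%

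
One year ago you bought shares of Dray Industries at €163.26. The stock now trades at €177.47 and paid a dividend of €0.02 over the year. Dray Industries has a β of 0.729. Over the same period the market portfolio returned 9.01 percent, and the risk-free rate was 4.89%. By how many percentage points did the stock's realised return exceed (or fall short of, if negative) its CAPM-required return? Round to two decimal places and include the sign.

Realised HPR = (P1 + D1 − P0) / P0 = (177.47 + 0.02 − 163.26) / 163.26 = 14.23 / 163.26 = 8.7162%
MRP = 9.01% − 4.89% = 4.12%
CAPM required = R_f + β·MRP = 4.89% + 0.729 × 4.12% = 7.89348%
α = realised − required = 8.7162% − 7.89348% = +0.82%

+0.82%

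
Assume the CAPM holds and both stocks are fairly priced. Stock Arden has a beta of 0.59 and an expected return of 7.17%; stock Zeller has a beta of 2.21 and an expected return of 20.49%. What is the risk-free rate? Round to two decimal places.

2.32%

Both satisfy E(R) = R_f + β·MRP, so the slope of the SML is
MRP = (20.49% − 7.17%) / (2.21 − 0.59) = 13.32% / 1.62 = 8.2222%
R_f = E(R_Arden) − β_Arden·MRP = 7.17% − 0.59 × 8.2222% = 2.3189%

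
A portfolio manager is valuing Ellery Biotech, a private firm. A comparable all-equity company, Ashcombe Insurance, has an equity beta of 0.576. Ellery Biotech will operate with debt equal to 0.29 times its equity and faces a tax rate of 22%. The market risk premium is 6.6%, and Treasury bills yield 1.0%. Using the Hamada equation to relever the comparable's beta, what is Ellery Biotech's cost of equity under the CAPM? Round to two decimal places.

5.66%

β_L = β_U × [1 + (1 − t)(D/E)] = 0.576 × [1 + (1 − 0.22) × 0.29]
    = 0.576 × [1 + 0.78 × 0.29] = 0.576 × 1.2262 = 0.7063
E(R) = R_f + β_L × MRP = 1.0% + 0.7063 × 6.6% = 5.66%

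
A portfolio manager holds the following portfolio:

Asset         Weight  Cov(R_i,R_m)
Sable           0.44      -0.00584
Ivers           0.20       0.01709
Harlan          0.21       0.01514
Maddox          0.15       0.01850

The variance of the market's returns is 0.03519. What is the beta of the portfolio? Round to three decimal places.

0.193

β_Sable = -0.00584 / 0.03519 = -0.1660
β_Ivers = 0.01709 / 0.03519 = 0.4856
β_Harlan = 0.01514 / 0.03519 = 0.4302
β_Maddox = 0.01850 / 0.03519 = 0.5257
β_P = Σ w_i β_i = 0.44×-0.1660 + 0.20×0.4856 + 0.21×0.4302 + 0.15×0.5257 = 0.1933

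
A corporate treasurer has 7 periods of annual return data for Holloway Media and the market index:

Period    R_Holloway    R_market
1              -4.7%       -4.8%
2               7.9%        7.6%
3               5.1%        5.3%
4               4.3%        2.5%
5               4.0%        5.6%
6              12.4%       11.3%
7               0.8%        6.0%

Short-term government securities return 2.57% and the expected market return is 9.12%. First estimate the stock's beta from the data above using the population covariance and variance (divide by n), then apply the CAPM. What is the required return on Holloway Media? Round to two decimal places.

Mean R_i = (-4.7 + 7.9 + 5.1 + 4.3 + 4.0 + 12.4 + 0.8) / 7 = 4.2571%
Mean R_m = (-4.8 + 7.6 + 5.3 + 2.5 + 5.6 + 11.3 + 6.0) / 7 = 4.7857%
Σ(R_i − R̄_i)(R_m − R̄_m) = 145.0857  ⇒  Cov = 145.0857 / 7 = 20.7265
Σ(R_m − R̄_m)² = 149.8686  ⇒  Var(R_m) = 149.8686 / 7 = 21.4098
β = Cov / Var(R_m) = 20.7265 / 21.4098 = 0.9681
MRP = 9.12% − 2.57% = 6.55%
E(R) = R_f + β × MRP = 2.57% + 0.9681 × 6.55% = 8.91%

8.91%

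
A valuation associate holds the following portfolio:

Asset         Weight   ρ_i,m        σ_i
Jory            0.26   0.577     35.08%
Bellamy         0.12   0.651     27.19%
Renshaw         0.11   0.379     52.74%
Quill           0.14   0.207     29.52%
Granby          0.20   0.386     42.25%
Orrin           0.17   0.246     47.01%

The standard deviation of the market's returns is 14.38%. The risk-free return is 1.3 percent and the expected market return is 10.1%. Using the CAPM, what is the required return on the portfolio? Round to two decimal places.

10.89%

β_Jory = 0.577 × 35.08% / 14.38% = 1.4076
β_Bellamy = 0.651 × 27.19% / 14.38% = 1.2309
β_Renshaw = 0.379 × 52.74% / 14.38% = 1.3900
β_Quill = 0.207 × 29.52% / 14.38% = 0.4249
β_Granby = 0.386 × 42.25% / 14.38% = 1.1341
β_Orrin = 0.246 × 47.01% / 14.38% = 0.8042
β_P = Σ w_i β_i = 0.26×1.4076 + 0.12×1.2309 + 0.11×1.3900 + 0.14×0.4249 + 0.20×1.1341 + 0.17×0.8042 = 1.0896
MRP = 10.1% − 1.3% = 8.80%
E(R_P) = R_f + β_P × MRP = 1.3% + 1.0896 × 8.8% = 10.89%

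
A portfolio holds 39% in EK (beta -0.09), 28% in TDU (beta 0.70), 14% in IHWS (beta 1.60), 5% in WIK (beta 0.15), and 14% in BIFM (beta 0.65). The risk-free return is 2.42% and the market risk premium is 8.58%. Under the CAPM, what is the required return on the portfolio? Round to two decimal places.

6.57%

β_P = Σ w_i β_i = 0.39×-0.09 + 0.28×0.70 + 0.14×1.60 + 0.05×0.15 + 0.14×0.65 = 0.4834
E(R_P) = R_f + β_P × MRP = 2.42% + 0.4834 × 8.58% = 6.57%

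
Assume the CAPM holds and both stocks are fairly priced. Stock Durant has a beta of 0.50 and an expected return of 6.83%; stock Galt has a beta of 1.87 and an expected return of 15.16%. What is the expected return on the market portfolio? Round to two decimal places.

9.87%

Both satisfy E(R) = R_f + β·MRP, so the slope of the SML is
MRP = (15.16% − 6.83%) / (1.87 − 0.50) = 8.33% / 1.37 = 6.0803%
R_f = E(R_Durant) − β_Durant·MRP = 6.83% − 0.50 × 6.0803% = 3.7899%
E(R_m) = R_f + MRP = 3.7899% + 6.0803% = 9.87%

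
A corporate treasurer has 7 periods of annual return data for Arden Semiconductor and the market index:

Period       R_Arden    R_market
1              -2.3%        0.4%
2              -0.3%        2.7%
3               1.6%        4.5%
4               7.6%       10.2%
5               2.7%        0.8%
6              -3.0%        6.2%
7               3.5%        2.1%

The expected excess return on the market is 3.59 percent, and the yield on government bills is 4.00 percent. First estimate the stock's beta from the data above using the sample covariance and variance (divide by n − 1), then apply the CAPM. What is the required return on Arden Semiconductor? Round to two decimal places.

5.81%

Mean R_i = (-2.3 − 0.3 + 1.6 + 7.6 + 2.7 − 3.0 + 3.5) / 7 = 1.4000%
Mean R_m = (0.4 + 2.7 + 4.5 + 10.2 + 0.8 + 6.2 + 2.1) / 7 = 3.8429%
Σ(R_i − R̄_i)(R_m − R̄_m) = 36.2400  ⇒  Cov = 36.2400 / 6 = 6.0400
Σ(R_m − R̄_m)² = 71.8571  ⇒  Var(R_m) = 71.8571 / 6 = 11.9762
β = Cov / Var(R_m) = 6.0400 / 11.9762 = 0.5043
E(R) = R_f + β × MRP = 4.00% + 0.5043 × 3.59% = 5.81%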